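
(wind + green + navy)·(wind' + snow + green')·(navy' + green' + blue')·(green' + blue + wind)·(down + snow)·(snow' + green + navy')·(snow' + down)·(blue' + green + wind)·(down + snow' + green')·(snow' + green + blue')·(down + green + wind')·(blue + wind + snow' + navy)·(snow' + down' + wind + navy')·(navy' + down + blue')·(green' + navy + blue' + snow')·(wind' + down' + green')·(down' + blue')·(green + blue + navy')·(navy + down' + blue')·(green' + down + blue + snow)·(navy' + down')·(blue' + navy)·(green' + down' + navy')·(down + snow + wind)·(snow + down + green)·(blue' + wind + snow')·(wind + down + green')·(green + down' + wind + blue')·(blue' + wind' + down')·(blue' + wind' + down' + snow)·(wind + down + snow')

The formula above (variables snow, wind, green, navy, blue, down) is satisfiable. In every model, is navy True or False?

Suppose navy = 1.
From the singleton clause (down'), down = 0.
From the singleton clause (snow), snow = 1.
That conflicts with the unit clause (snow').
So every satisfying assignment has navy = False.

False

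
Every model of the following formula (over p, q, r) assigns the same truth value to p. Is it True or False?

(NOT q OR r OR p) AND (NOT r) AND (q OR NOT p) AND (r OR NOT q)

False

Suppose p = true.
(NOT r) alone gives r = false.
(q) alone gives q = true.
Now (NOT q) is unsatisfied and unit — conflict.
So every satisfying assignment has p = False.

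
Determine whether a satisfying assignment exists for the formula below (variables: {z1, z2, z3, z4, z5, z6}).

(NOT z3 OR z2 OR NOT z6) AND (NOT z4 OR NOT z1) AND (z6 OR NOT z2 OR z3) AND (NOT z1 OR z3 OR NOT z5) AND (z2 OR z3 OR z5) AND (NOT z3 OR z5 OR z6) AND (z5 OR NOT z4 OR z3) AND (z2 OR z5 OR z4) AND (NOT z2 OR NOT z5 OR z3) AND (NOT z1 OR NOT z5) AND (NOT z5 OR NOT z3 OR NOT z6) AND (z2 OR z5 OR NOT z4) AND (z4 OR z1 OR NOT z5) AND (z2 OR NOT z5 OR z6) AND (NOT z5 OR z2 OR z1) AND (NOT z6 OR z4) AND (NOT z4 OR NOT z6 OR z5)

Satisfiable

Branch on z4: set z4 = true.
From the singleton clause (NOT z1), z1 = false.
Branch on z5: set z5 = true.
From the singleton clause (z2), z2 = true.
From the singleton clause (z3), z3 = true.
From the singleton clause (NOT z6), z6 = false.
Every clause now holds.
A satisfying assignment: z1 ↦ false,  z2 ↦ true,  z3 ↦ true,  z4 ↦ true,  z5 ↦ true,  z6 ↦ false.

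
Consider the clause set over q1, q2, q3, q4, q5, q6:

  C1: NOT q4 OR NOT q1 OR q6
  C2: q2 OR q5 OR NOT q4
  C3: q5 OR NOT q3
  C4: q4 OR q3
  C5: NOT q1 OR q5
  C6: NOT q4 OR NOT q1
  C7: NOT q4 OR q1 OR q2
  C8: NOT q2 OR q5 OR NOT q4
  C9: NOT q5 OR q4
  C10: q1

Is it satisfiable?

From the singleton clause (q1), q1 = true.
From the singleton clause (q5), q5 = true.
From the singleton clause (NOT q4), q4 = false.
But (q4) is also a unit clause — contradiction.
No assignment satisfies every clause.

Unsatisfiable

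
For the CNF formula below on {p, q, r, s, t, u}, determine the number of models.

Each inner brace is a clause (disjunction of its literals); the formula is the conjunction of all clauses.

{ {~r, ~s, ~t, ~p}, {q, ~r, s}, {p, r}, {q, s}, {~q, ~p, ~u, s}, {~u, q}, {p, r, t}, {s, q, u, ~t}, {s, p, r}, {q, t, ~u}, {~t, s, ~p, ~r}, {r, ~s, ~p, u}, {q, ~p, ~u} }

There are 2^6 = 64 truth assignments over (p, q, r, s, t, u).
Split on u. With u = 1, the clauses containing u are satisfied and ~u drops from the rest; 7 of the 2^5 = 32 assignments to the other variables satisfy what remains.
With u = 0, by the same count on the reduced clause set, 11 assignments work.
Total: 7 + 11 = 18.

18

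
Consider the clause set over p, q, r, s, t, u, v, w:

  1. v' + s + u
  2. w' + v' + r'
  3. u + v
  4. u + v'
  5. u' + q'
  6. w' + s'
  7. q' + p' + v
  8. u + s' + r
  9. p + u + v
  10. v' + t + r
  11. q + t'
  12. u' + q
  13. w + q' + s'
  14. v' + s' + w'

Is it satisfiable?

Try u = 1.
From the singleton clause (q'), q = 0.
Now (q) is unsatisfied and unit — conflict.
That branch fails; take u = 0 instead.
From the singleton clause (v), v = 1.
Now (v') is unsatisfied and unit — conflict.
Both values of u lead to a conflict.
No assignment satisfies every clause.

No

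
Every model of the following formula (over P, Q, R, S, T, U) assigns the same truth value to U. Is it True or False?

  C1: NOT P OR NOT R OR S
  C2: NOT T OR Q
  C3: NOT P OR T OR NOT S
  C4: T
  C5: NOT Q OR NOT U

Suppose U = true.
(T) alone gives T = true.
(Q) alone gives Q = true.
That conflicts with the unit clause (NOT Q).
So every satisfying assignment has U = False.

False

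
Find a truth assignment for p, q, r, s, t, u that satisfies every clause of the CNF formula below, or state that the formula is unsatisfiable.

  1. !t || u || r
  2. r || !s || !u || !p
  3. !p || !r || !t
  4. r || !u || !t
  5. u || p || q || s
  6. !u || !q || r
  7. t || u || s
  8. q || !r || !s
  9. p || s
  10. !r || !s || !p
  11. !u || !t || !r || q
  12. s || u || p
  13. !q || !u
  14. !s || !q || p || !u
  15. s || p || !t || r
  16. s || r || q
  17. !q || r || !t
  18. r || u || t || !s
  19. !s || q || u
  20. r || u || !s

p ↦ false; q ↦ true; r ↦ true; s ↦ true; t ↦ false; u ↦ false

Try p = false.
(s) alone gives s = true.
Try q = true.
(!u) alone gives u = false.
(r) alone gives r = true.
No clause remains; t is free.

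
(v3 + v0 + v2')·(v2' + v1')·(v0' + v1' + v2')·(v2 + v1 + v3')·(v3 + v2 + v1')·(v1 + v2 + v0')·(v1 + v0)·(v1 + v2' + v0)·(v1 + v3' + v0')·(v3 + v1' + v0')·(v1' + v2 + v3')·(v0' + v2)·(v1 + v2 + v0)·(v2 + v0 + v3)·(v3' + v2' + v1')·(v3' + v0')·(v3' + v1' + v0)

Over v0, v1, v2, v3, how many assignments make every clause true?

There are 2^4 = 16 truth assignments over (v0, v1, v2, v3).
Check each against the 17 clauses (columns in the order v0, v1, v2, v3):
  F F F F  ✗ fails (v1 + v0)
  F F F T  ✗ fails (v2 + v1 + v3')
  F F T F  ✗ fails (v3 + v0 + v2')
  F F T T  ✗ fails (v1 + v0)
  F T F F  ✗ fails (v3 + v2 + v1')
  F T F T  ✗ fails (v1' + v2 + v3')
  F T T F  ✗ fails (v3 + v0 + v2')
  F T T T  ✗ fails (v2' + v1')
  T F F F  ✗ fails (v1 + v2 + v0')
  T F F T  ✗ fails (v2 + v1 + v3')
  T F T F  ✓ satisfies all
  T F T T  ✗ fails (v1 + v3' + v0')
  T T F F  ✗ fails (v3 + v2 + v1')
  T T F T  ✗ fails (v1' + v2 + v3')
  T T T F  ✗ fails (v2' + v1')
  T T T T  ✗ fails (v2' + v1')
1 of the 16 rows is a model.

1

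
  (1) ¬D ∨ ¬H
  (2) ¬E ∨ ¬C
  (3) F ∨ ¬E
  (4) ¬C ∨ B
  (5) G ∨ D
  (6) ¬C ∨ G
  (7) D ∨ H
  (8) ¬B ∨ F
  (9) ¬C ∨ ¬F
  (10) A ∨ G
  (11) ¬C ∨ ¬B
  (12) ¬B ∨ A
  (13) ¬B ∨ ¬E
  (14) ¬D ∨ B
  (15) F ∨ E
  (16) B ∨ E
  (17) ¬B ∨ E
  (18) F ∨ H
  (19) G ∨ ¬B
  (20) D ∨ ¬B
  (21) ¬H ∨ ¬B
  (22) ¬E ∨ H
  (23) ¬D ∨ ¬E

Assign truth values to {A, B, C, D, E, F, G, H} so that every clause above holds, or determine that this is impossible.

A=True; B=False; C=False; D=False; E=True; F=True; G=True; H=True

Branch on D: set D = False.
Unit clause (G) forces G = True.
Unit clause (H) forces H = True.
Unit clause (¬B) forces B = False.
Unit clause (¬C) forces C = False.
Unit clause (E) forces E = True.
Unit clause (F) forces F = True.
All clauses hold; A can take either value.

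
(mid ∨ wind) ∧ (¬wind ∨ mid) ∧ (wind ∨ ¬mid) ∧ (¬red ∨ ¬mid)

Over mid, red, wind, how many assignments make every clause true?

1

There are 2^3 = 8 truth assignments over (mid, red, wind).
Check each against the 4 clauses (columns in the order mid, red, wind):
  F F F  ✗ fails (mid ∨ wind)
  F F T  ✗ fails (¬wind ∨ mid)
  F T F  ✗ fails (mid ∨ wind)
  F T T  ✗ fails (¬wind ∨ mid)
  T F F  ✗ fails (wind ∨ ¬mid)
  T F T  ✓ satisfies all
  T T F  ✗ fails (wind ∨ ¬mid)
  T T T  ✗ fails (¬red ∨ ¬mid)
1 of the 8 rows is a model.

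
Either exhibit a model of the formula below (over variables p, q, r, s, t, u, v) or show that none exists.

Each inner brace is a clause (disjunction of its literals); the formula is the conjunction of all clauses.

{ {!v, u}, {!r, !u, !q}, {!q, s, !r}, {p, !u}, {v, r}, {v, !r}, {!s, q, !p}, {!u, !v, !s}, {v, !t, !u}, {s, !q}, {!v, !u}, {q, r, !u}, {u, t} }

Suppose v = false.
The clause (r) is unit, so r = true.
That conflicts with the unit clause (!r).
Backtrack on v: now try v = true.
The clause (u) is unit, so u = true.
That conflicts with the unit clause (!u).
Either choice for v ends in contradiction.

UNSATISFIABLE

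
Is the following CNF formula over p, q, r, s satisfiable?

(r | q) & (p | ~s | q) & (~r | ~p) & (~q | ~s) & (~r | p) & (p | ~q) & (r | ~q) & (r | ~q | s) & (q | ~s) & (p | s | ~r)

No, unsatisfiable

Try r = 1.
Unit clause (~p) forces p = 0.
But (p) is also a unit clause — contradiction.
So r must be the other value — set r = 0.
Unit clause (q) forces q = 1.
But (~q) is also a unit clause — contradiction.
Both values of r lead to a conflict.
No assignment satisfies every clause.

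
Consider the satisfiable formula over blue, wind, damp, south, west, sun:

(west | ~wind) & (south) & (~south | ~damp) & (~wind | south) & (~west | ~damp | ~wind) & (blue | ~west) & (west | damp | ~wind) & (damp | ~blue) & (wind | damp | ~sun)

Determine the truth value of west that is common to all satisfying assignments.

False

Suppose west = 1.
Unit clause (south) forces south = 1.
Unit clause (~damp) forces damp = 0.
Unit clause (blue) forces blue = 1.
But (~blue) is also a unit clause — contradiction.
So every satisfying assignment has west = False.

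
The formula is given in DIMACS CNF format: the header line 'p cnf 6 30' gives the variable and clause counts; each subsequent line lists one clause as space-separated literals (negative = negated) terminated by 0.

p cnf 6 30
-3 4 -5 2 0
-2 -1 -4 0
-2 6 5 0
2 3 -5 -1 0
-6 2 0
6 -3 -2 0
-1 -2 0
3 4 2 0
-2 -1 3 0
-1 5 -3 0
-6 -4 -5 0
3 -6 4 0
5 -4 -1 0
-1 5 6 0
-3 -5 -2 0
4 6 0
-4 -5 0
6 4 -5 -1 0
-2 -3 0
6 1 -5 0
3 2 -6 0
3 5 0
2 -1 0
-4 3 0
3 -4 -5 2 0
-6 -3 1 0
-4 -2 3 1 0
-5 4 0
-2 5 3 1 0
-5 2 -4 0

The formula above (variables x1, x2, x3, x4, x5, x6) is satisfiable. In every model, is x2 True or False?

False

Suppose x2 = True.
Unit clause (¬x1) forces x1 = False.
Unit clause (¬x3) forces x3 = False.
Unit clause (x5) forces x5 = True.
Unit clause (¬x4) forces x4 = False.
But (x4) is also a unit clause — contradiction.
So every satisfying assignment has x2 = False.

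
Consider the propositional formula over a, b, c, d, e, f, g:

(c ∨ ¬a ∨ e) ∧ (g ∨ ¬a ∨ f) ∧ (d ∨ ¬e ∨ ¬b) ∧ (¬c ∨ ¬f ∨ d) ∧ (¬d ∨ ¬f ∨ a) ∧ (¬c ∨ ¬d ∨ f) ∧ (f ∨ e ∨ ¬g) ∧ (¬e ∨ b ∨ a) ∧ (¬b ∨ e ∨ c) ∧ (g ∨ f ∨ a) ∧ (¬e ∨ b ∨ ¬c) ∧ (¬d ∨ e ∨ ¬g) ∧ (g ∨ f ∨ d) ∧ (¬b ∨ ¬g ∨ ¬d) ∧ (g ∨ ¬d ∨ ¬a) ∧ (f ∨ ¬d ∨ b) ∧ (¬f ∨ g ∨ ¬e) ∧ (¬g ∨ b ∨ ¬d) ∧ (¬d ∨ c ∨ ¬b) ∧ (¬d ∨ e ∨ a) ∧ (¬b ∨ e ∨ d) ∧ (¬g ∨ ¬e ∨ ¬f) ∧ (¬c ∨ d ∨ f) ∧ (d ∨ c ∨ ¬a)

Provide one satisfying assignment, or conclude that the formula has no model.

a=False, b=False, c=False, d=False, e=False, f=True, g=True

Suppose c = False.
Suppose a = False.
Suppose d = False.
Suppose e = False.
From the singleton clause (¬b), b = False.
Suppose f = True.
Every clause is now satisfied; g is unconstrained.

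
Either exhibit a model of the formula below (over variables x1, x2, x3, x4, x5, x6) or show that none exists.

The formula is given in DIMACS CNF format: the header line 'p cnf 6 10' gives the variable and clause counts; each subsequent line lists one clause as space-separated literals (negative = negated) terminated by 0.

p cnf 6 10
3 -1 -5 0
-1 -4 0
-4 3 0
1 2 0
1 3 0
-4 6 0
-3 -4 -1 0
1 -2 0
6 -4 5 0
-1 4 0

Case x1 = False:
From the singleton clause (x2), x2 = True.
That conflicts with the unit clause (¬x2).
Backtrack on x1: now try x1 = True.
From the singleton clause (¬x4), x4 = False.
That conflicts with the unit clause (x4).
Neither x1 = True nor x1 = False works.

UNSATISFIABLE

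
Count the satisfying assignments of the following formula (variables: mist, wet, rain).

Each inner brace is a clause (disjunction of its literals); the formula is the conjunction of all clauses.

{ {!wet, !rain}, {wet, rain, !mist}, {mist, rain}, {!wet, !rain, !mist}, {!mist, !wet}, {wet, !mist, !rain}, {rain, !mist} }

There are 2^3 = 8 truth assignments over (mist, wet, rain).
Split on wet. With wet = true, the clauses containing wet are satisfied and !wet drops from the rest; 0 of the 2^2 = 4 assignments to the other variables satisfy what remains.
With wet = false, by the same count on the reduced clause set, 1 assignment works.
(One model: mist=F, wet=F, rain=T.)
Total: 0 + 1 = 1.

1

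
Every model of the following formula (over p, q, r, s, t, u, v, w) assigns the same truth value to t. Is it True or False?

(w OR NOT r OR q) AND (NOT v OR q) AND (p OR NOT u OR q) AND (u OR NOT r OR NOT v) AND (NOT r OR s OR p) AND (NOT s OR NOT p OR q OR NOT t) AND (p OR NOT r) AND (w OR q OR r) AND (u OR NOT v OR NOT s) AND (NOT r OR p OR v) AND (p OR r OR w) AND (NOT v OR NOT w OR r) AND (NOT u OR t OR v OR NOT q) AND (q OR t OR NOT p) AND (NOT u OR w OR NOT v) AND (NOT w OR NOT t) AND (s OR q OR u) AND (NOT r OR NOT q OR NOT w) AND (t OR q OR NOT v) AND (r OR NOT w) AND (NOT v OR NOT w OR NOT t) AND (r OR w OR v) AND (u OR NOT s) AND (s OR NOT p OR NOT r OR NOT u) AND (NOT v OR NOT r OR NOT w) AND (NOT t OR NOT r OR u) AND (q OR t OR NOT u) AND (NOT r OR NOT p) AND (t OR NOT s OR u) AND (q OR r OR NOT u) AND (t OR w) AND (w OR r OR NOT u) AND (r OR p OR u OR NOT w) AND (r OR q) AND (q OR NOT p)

True

Suppose t = false.
The clause (w) is unit, so w = true.
The clause (r) is unit, so r = true.
The clause (p) is unit, so p = true.
But (NOT p) is also a unit clause — contradiction.
So every satisfying assignment has t = True.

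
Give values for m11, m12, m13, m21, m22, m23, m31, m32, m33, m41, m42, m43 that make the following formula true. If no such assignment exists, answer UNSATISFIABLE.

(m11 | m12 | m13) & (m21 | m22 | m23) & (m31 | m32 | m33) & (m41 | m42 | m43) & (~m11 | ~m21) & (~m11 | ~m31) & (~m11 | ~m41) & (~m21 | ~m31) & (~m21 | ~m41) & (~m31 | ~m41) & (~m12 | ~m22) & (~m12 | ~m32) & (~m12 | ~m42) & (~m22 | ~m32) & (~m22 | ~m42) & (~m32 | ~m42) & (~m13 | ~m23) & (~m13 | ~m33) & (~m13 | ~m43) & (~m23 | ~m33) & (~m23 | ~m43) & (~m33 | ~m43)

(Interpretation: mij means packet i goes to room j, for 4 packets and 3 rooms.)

Try m11 = 0.
Try m12 = 1.
Unit clause (~m22) forces m22 = 0.
Unit clause (~m32) forces m32 = 0.
Unit clause (~m42) forces m42 = 0.
Try m21 = 1.
Unit clause (~m31) forces m31 = 0.
Unit clause (m33) forces m33 = 1.
Unit clause (~m41) forces m41 = 0.
Unit clause (m43) forces m43 = 1.
Now (~m43) is unsatisfied and unit — conflict.
Backtrack on m21: now try m21 = 0.
Unit clause (m23) forces m23 = 1.
Unit clause (~m13) forces m13 = 0.
Unit clause (~m33) forces m33 = 0.
Unit clause (m31) forces m31 = 1.
Unit clause (~m41) forces m41 = 0.
Unit clause (m43) forces m43 = 1.
Now (~m43) is unsatisfied and unit — conflict.
Either choice for m21 ends in contradiction.
Backtrack on m12: now try m12 = 0.
Unit clause (m13) forces m13 = 1.
Unit clause (~m23) forces m23 = 0.
Unit clause (~m33) forces m33 = 0.
Unit clause (~m43) forces m43 = 0.
Try m21 = 1.
Unit clause (~m31) forces m31 = 0.
Unit clause (m32) forces m32 = 1.
Unit clause (~m41) forces m41 = 0.
Unit clause (m42) forces m42 = 1.
Now (~m42) is unsatisfied and unit — conflict.
Backtrack on m21: now try m21 = 0.
Unit clause (m22) forces m22 = 1.
Unit clause (~m32) forces m32 = 0.
Unit clause (m31) forces m31 = 1.
Unit clause (~m41) forces m41 = 0.
Unit clause (m42) forces m42 = 1.
Now (~m42) is unsatisfied and unit — conflict.
Either choice for m21 ends in contradiction.
Either choice for m12 ends in contradiction.
Backtrack on m11: now try m11 = 1.
Unit clause (~m21) forces m21 = 0.
Unit clause (~m31) forces m31 = 0.
Unit clause (~m41) forces m41 = 0.
Try m22 = 1.
Unit clause (~m12) forces m12 = 0.
Unit clause (~m32) forces m32 = 0.
Unit clause (m33) forces m33 = 1.
Unit clause (~m42) forces m42 = 0.
Unit clause (m43) forces m43 = 1.
Now (~m43) is unsatisfied and unit — conflict.
Backtrack on m22: now try m22 = 0.
Unit clause (m23) forces m23 = 1.
Unit clause (~m13) forces m13 = 0.
Unit clause (~m33) forces m33 = 0.
Unit clause (m32) forces m32 = 1.
Unit clause (~m12) forces m12 = 0.
Unit clause (~m42) forces m42 = 0.
Unit clause (m43) forces m43 = 1.
Now (~m43) is unsatisfied and unit — conflict.
Either choice for m22 ends in contradiction.
Either choice for m11 ends in contradiction.

UNSATISFIABLE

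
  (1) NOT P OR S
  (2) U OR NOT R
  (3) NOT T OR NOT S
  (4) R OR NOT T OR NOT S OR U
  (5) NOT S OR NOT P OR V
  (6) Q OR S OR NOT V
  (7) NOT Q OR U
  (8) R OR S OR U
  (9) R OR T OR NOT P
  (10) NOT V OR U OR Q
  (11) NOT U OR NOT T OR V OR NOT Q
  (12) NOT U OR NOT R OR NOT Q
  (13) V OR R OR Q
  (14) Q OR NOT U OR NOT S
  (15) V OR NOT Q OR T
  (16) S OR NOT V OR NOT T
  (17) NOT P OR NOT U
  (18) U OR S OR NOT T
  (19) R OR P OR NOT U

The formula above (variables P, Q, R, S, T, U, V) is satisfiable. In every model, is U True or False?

True

Suppose U = false.
The clause (NOT R) is unit, so R = false.
The clause (NOT Q) is unit, so Q = false.
The clause (S) is unit, so S = true.
The clause (NOT T) is unit, so T = false.
The clause (NOT P) is unit, so P = false.
The clause (NOT V) is unit, so V = false.
That conflicts with the unit clause (V).
So every satisfying assignment has U = True.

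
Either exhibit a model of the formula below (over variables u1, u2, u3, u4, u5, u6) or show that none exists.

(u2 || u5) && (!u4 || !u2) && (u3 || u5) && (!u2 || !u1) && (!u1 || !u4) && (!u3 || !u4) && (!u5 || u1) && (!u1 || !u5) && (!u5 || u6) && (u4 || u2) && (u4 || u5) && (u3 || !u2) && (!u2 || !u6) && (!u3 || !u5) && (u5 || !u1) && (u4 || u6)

Suppose u2 = true.
The clause (!u4) is unit, so u4 = false.
The clause (!u1) is unit, so u1 = false.
The clause (!u5) is unit, so u5 = false.
Now (u5) is unsatisfied and unit — conflict.
Undo u2 and try u2 = false.
The clause (u5) is unit, so u5 = true.
The clause (u1) is unit, so u1 = true.
Now (!u1) is unsatisfied and unit — conflict.
Either choice for u2 ends in contradiction.

UNSATISFIABLE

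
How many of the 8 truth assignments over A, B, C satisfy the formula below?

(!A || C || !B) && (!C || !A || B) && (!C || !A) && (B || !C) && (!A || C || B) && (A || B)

There are 2^3 = 8 truth assignments over (A, B, C).
Split on C. With C = true, the clauses containing C are satisfied and !C drops from the rest; 1 of the 2^2 = 4 assignments to the other variables satisfy what remains.
With C = false, by the same count on the reduced clause set, 1 assignment works.
(One model: A=F, B=T, C=F.)
Total: 1 + 1 = 2.

2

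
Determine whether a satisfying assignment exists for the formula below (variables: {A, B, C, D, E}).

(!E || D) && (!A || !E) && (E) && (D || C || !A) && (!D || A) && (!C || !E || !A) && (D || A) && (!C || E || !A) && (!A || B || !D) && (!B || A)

The clause (E) is unit, so E = true.
The clause (D) is unit, so D = true.
The clause (!A) is unit, so A = false.
That conflicts with the unit clause (A).
No assignment satisfies every clause.

Unsatisfiable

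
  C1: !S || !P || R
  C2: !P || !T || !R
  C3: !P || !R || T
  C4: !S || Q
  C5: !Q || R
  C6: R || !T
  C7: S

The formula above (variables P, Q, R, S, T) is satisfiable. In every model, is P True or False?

Suppose P = true.
Unit clause (S) forces S = true.
Unit clause (R) forces R = true.
Unit clause (!T) forces T = false.
That conflicts with the unit clause (T).
So every satisfying assignment has P = False.

False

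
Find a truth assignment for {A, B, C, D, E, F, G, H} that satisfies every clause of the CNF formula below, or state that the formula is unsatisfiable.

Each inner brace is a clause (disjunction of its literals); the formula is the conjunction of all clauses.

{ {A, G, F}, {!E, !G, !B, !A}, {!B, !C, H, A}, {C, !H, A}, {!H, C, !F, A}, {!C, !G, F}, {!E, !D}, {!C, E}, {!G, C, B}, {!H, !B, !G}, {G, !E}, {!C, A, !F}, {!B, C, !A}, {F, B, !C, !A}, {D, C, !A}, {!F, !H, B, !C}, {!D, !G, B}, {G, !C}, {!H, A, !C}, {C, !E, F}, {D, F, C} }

Try E = false.
From the singleton clause (!C), C = false.
Try H = false.
Try G = false.
Try A = false.
From the singleton clause (F), F = true.
No clause remains; B, D are free.

A: false,  B: false,  C: false,  D: true,  E: false,  F: true,  G: false,  H: false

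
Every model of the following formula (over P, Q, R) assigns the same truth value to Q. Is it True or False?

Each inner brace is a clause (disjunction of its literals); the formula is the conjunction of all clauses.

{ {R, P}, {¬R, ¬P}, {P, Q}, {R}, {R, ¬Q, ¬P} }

True

Suppose Q = False.
Unit clause (P) forces P = True.
Unit clause (¬R) forces R = False.
Now (R) is unsatisfied and unit — conflict.
So every satisfying assignment has Q = True.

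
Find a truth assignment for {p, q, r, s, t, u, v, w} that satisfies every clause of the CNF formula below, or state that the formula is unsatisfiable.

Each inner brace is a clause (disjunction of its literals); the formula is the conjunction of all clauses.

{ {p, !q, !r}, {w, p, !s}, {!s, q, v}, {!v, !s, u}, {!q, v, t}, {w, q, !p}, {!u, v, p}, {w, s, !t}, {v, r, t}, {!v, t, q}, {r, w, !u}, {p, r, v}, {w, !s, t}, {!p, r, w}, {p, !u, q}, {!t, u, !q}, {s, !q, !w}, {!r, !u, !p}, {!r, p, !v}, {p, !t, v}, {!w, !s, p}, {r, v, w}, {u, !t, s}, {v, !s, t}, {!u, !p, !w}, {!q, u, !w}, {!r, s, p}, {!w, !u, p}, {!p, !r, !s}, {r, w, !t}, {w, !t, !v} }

p=false; q=true; r=false; s=false; t=false; u=false; v=true; w=false

Case p = false:
Case q = true:
From the singleton clause (!r), r = false.
From the singleton clause (v), v = true.
Case w = false:
From the singleton clause (!s), s = false.
From the singleton clause (!t), t = false.
From the singleton clause (!u), u = false.
All clauses are satisfied.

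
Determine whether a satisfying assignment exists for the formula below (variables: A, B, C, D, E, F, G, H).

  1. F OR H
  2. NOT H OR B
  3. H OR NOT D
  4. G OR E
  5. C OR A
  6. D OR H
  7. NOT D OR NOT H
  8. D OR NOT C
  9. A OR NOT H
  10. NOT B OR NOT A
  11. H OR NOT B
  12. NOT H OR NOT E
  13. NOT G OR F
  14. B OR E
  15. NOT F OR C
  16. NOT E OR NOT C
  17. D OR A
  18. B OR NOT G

Try F = true.
From the singleton clause (C), C = true.
From the singleton clause (D), D = true.
From the singleton clause (H), H = true.
But (NOT H) is also a unit clause — contradiction.
Backtrack on F: now try F = false.
From the singleton clause (H), H = true.
From the singleton clause (B), B = true.
From the singleton clause (NOT D), D = false.
From the singleton clause (NOT C), C = false.
From the singleton clause (A), A = true.
But (NOT A) is also a unit clause — contradiction.
Neither F = true nor F = false works.
No assignment satisfies every clause.

No, unsatisfiable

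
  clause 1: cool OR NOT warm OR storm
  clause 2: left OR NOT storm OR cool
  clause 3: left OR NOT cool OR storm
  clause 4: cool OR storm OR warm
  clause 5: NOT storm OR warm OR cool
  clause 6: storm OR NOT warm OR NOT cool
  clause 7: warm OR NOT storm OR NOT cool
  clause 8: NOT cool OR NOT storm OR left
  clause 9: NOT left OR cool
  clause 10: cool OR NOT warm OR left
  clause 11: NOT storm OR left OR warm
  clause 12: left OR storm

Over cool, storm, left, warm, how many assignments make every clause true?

There are 2^4 = 16 truth assignments over (cool, storm, left, warm).
Split on cool. With cool = true, the clauses containing cool are satisfied and NOT cool drops from the rest; 2 of the 2^3 = 8 assignments to the other variables satisfy what remains.
With cool = false, by the same count on the reduced clause set, 0 assignments work.
(One model: cool=T, storm=F, left=T, warm=F.)
Total: 2 + 0 = 2.

2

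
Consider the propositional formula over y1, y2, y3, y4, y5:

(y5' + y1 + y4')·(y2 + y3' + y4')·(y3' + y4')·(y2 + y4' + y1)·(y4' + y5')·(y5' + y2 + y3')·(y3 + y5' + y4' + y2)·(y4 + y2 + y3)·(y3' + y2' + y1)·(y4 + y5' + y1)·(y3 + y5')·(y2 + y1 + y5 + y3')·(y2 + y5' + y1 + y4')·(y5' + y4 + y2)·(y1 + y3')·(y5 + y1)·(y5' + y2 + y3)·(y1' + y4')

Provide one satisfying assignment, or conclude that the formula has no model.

Branch on y3: set y3 = 1.
Unit clause (y4') forces y4 = 0.
Unit clause (y1) forces y1 = 1.
Branch on y5: set y5 = 0.
All clauses hold; y2 can take either value.

y1 ↦ 1,  y2 ↦ 1,  y3 ↦ 1,  y4 ↦ 0,  y5 ↦ 0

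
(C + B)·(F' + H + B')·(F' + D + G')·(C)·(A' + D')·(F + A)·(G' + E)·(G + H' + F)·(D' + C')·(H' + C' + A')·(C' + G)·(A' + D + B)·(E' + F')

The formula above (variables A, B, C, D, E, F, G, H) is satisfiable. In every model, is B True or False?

Suppose B = 0.
Unit clause (C) forces C = 1.
Unit clause (D') forces D = 0.
Unit clause (G) forces G = 1.
Unit clause (F') forces F = 0.
Unit clause (A) forces A = 1.
But (A') is also a unit clause — contradiction.
So every satisfying assignment has B = True.

True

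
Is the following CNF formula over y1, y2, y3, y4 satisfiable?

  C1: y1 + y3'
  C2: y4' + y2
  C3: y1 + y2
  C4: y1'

Yes, satisfiable

(y1') alone gives y1 = 0.
(y3') alone gives y3 = 0.
(y2) alone gives y2 = 1.
Every clause is now satisfied; y4 is unconstrained.
A satisfying assignment: y1=0, y2=1, y3=0, y4=0.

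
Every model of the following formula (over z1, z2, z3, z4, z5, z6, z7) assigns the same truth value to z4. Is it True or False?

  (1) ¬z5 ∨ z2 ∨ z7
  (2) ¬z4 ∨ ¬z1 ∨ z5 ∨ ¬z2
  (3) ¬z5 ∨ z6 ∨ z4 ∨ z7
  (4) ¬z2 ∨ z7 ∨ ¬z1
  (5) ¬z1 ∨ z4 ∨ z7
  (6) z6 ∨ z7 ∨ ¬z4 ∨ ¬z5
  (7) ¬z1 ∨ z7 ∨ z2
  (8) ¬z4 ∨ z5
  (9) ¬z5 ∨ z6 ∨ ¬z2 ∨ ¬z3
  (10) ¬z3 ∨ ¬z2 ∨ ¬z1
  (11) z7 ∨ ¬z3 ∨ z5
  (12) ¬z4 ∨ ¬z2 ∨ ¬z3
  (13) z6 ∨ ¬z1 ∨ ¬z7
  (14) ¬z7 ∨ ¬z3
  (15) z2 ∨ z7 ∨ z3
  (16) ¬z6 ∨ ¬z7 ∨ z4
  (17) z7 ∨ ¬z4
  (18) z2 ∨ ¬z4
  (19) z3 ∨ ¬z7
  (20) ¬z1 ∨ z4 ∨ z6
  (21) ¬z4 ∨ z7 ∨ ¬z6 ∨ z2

Suppose z4 = True.
(z5) alone gives z5 = True.
(z7) alone gives z7 = True.
(¬z3) alone gives z3 = False.
That conflicts with the unit clause (z3).
So every satisfying assignment has z4 = False.

False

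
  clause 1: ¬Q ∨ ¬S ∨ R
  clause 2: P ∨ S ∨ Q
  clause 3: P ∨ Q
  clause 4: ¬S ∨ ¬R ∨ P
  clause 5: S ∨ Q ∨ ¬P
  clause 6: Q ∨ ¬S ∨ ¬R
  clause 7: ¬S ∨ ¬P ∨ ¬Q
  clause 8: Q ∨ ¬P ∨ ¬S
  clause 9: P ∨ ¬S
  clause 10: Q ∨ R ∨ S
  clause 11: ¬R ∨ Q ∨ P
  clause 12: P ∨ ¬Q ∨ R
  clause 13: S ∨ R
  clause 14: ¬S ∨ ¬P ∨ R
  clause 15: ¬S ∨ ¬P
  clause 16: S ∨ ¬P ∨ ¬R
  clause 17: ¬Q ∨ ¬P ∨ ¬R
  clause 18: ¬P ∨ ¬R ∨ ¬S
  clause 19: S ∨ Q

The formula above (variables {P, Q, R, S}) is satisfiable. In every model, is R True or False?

True

Suppose R = False.
Unit clause (S) forces S = True.
Unit clause (¬Q) forces Q = False.
Unit clause (P) forces P = True.
But (¬P) is also a unit clause — contradiction.
So every satisfying assignment has R = True.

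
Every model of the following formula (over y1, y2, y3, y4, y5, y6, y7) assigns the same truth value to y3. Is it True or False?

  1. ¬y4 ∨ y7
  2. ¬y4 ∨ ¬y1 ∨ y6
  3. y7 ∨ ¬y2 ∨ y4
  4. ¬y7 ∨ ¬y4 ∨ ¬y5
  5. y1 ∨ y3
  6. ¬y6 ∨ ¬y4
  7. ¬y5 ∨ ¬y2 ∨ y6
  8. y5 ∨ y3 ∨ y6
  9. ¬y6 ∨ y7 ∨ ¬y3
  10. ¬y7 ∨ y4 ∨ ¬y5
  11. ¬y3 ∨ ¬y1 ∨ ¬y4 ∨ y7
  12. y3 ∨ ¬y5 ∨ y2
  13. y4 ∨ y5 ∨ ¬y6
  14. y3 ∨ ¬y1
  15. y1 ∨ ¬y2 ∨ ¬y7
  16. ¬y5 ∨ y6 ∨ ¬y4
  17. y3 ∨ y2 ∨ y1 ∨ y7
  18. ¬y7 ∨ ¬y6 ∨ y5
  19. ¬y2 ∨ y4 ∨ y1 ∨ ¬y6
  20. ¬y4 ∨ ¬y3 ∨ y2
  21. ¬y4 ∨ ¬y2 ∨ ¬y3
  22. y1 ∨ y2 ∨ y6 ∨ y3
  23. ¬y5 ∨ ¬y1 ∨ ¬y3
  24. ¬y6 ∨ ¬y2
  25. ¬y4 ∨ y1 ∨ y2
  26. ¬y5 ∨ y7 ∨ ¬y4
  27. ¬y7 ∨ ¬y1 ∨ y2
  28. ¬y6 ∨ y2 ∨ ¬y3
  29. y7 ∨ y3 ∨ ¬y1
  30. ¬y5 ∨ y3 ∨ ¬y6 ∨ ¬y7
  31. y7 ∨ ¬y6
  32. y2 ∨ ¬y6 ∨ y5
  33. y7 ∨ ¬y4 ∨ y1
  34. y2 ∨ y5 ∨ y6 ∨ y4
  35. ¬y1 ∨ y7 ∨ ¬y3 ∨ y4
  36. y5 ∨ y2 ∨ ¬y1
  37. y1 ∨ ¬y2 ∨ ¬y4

True

Suppose y3 = False.
The clause (y1) is unit, so y1 = True.
That conflicts with the unit clause (¬y1).
So every satisfying assignment has y3 = True.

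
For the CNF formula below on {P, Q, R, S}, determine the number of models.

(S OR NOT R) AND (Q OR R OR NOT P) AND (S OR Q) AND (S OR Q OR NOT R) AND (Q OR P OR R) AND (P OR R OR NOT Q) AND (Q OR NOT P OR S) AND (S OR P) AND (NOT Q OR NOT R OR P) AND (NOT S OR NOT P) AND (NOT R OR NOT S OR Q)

There are 2^4 = 16 truth assignments over (P, Q, R, S).
Split on S. With S = true, the clauses containing S are satisfied and NOT S drops from the rest; 0 of the 2^3 = 8 assignments to the other variables satisfy what remains.
With S = false, by the same count on the reduced clause set, 1 assignment works.
Total: 0 + 1 = 1.

1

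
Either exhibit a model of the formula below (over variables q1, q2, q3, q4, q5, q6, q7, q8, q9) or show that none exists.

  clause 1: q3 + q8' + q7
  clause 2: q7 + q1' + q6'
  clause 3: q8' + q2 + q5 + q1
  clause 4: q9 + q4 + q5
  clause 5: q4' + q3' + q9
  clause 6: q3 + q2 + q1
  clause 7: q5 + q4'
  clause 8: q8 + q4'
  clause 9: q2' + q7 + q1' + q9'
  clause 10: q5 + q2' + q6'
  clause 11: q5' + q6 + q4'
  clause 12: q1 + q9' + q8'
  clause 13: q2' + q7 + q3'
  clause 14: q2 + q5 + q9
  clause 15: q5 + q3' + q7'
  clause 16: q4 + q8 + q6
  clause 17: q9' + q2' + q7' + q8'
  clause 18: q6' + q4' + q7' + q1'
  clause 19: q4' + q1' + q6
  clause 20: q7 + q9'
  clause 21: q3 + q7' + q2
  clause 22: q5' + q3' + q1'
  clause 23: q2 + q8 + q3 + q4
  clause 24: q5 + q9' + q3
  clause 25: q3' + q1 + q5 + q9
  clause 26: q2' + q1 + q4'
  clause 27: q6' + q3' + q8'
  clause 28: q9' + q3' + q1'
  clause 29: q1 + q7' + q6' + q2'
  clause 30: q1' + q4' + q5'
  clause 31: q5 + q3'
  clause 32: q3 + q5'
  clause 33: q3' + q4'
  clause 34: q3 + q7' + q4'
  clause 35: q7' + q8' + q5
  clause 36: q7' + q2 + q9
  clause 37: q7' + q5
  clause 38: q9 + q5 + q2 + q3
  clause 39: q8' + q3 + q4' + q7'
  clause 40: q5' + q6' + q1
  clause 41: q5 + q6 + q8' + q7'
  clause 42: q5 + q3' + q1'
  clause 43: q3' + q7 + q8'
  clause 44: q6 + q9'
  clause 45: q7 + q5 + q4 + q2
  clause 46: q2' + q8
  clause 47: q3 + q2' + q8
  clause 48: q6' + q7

q1 ↦ 0; q2 ↦ 1; q3 ↦ 1; q4 ↦ 0; q5 ↦ 1; q6 ↦ 0; q7 ↦ 1; q8 ↦ 1; q9 ↦ 0

Try q5 = 1.
From the singleton clause (q3), q3 = 1.
From the singleton clause (q1'), q1 = 0.
From the singleton clause (q4'), q4 = 0.
From the singleton clause (q6'), q6 = 0.
From the singleton clause (q8), q8 = 1.
From the singleton clause (q9'), q9 = 0.
From the singleton clause (q7), q7 = 1.
From the singleton clause (q2), q2 = 1.
All clauses are satisfied.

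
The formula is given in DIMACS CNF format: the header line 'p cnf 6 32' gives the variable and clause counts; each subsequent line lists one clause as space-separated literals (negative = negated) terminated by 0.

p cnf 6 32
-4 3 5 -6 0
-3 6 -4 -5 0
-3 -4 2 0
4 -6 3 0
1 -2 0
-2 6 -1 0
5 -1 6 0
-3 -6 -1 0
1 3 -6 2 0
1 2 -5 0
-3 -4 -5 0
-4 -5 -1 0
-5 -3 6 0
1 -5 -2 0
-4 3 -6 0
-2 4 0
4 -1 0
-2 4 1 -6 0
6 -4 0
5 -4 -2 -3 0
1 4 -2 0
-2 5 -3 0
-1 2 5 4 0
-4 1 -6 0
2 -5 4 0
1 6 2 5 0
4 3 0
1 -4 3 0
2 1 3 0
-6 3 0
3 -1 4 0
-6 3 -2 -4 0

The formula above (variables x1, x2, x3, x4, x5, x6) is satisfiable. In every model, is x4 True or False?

False

Suppose x4 = True.
From the singleton clause (x6), x6 = True.
From the singleton clause (x3), x3 = True.
From the singleton clause (x2), x2 = True.
From the singleton clause (x1), x1 = True.
That conflicts with the unit clause (¬x1).
So every satisfying assignment has x4 = False.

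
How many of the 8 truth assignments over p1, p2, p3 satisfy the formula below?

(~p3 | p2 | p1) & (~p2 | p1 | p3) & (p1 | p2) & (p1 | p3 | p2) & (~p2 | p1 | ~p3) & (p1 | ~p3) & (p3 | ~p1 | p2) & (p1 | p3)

3

There are 2^3 = 8 truth assignments over (p1, p2, p3).
Split on p2. With p2 = 1, the clauses containing p2 are satisfied and ~p2 drops from the rest; 2 of the 2^2 = 4 assignments to the other variables satisfy what remains.
With p2 = 0, by the same count on the reduced clause set, 1 assignment works.
(One model: p1=T, p2=F, p3=T.)
Total: 2 + 1 = 3.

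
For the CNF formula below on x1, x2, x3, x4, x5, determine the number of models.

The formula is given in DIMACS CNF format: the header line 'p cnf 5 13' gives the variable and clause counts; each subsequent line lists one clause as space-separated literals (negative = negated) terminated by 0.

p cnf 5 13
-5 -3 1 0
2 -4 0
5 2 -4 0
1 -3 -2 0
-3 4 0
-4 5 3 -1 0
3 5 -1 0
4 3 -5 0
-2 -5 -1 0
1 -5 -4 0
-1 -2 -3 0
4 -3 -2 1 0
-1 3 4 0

3

There are 2^5 = 32 truth assignments over (x1, x2, x3, x4, x5).
Split on x2. With x2 = True, the clauses containing x2 are satisfied and ¬x2 drops from the rest; 2 of the 2^4 = 16 assignments to the other variables satisfy what remains.
With x2 = False, by the same count on the reduced clause set, 1 assignment works.
(One model: x1=F, x2=F, x3=F, x4=F, x5=F.)
Total: 2 + 1 = 3.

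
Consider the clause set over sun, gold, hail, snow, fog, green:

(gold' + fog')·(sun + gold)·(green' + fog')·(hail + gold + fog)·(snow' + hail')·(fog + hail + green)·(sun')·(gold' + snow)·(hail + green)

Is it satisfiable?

Yes

From the singleton clause (sun'), sun = 0.
From the singleton clause (gold), gold = 1.
From the singleton clause (fog'), fog = 0.
From the singleton clause (snow), snow = 1.
From the singleton clause (hail'), hail = 0.
From the singleton clause (green), green = 1.
This assignment satisfies each clause.
A satisfying assignment: sun: 0, gold: 1, hail: 0, snow: 1, fog: 0, green: 1.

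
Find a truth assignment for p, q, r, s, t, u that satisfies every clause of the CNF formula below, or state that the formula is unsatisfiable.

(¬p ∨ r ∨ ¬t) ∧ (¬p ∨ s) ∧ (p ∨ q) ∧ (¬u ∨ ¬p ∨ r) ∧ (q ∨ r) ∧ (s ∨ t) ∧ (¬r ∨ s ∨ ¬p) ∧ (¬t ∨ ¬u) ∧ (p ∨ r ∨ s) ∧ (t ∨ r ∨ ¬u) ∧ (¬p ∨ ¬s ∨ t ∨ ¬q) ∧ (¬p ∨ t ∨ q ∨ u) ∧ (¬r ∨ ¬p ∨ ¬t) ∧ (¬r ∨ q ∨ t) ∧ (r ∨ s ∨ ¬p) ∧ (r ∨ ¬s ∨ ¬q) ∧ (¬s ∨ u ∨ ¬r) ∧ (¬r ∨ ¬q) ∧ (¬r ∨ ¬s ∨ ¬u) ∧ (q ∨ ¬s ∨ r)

Suppose p = False.
From the singleton clause (q), q = True.
From the singleton clause (¬r), r = False.
From the singleton clause (s), s = True.
That conflicts with the unit clause (¬s).
Backtrack on p: now try p = True.
From the singleton clause (s), s = True.
Suppose r = True.
From the singleton clause (¬t), t = False.
From the singleton clause (¬q), q = False.
That conflicts with the unit clause (q).
Backtrack on r: now try r = False.
From the singleton clause (¬t), t = False.
From the singleton clause (¬u), u = False.
From the singleton clause (q), q = True.
That conflicts with the unit clause (¬q).
Neither r = True nor r = False works.
Neither p = True nor p = False works.

UNSATISFIABLE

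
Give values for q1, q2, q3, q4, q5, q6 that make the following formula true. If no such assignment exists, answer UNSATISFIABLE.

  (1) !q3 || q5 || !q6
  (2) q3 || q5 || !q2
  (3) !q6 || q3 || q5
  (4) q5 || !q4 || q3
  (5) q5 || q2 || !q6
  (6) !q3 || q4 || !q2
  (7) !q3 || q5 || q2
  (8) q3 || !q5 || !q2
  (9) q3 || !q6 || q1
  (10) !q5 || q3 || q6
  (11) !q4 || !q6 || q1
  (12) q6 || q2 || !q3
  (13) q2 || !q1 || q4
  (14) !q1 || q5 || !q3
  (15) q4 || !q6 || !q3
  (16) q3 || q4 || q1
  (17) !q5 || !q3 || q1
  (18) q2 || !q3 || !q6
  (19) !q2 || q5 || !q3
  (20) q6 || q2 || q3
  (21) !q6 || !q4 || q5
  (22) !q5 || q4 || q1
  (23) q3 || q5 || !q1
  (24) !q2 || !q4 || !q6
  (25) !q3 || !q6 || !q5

q1 ↦ true, q2 ↦ true, q3 ↦ true, q4 ↦ true, q5 ↦ true, q6 ↦ false

Case q3 = true:
Case q5 = true:
From the singleton clause (q1), q1 = true.
From the singleton clause (!q6), q6 = false.
From the singleton clause (q2), q2 = true.
From the singleton clause (q4), q4 = true.
Every clause now holds.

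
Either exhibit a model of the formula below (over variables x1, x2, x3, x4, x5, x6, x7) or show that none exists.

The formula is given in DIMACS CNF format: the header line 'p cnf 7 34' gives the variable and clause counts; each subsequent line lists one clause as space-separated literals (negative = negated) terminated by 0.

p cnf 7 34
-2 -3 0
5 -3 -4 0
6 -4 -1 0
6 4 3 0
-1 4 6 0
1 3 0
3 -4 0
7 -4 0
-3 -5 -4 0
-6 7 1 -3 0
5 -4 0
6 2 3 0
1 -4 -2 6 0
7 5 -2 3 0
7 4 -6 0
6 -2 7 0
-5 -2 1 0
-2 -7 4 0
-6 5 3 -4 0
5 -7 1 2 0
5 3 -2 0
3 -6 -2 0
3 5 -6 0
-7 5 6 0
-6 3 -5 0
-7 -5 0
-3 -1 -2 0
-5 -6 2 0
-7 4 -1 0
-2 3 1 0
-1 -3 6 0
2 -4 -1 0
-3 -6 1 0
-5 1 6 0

Try x2 = False.
Try x1 = False.
The clause (x3) is unit, so x3 = True.
The clause (¬x6) is unit, so x6 = False.
The clause (¬x5) is unit, so x5 = False.
The clause (¬x4) is unit, so x4 = False.
The clause (¬x7) is unit, so x7 = False.
All clauses are satisfied.

x1 ↦ False,  x2 ↦ False,  x3 ↦ True,  x4 ↦ False,  x5 ↦ False,  x6 ↦ False,  x7 ↦ False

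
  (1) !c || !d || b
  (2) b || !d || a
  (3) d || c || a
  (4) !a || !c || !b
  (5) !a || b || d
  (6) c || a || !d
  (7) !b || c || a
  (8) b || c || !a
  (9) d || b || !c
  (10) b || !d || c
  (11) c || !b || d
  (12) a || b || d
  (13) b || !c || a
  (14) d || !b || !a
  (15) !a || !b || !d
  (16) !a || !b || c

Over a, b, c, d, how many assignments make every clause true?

2

There are 2^4 = 16 truth assignments over (a, b, c, d).
Check each against the 16 clauses (columns in the order a, b, c, d):
  F F F F  ✗ fails (d || c || a)
  F F F T  ✗ fails (b || !d || a)
  F F T F  ✗ fails (d || b || !c)
  F F T T  ✗ fails (!c || !d || b)
  F T F F  ✗ fails (d || c || a)
  F T F T  ✗ fails (c || a || !d)
  F T T F  ✓ satisfies all
  F T T T  ✓ satisfies all
  T F F F  ✗ fails (!a || b || d)
  T F F T  ✗ fails (b || c || !a)
  T F T F  ✗ fails (!a || b || d)
  T F T T  ✗ fails (!c || !d || b)
  T T F F  ✗ fails (c || !b || d)
  T T F T  ✗ fails (!a || !b || !d)
  T T T F  ✗ fails (!a || !c || !b)
  T T T T  ✗ fails (!a || !c || !b)
2 of the 16 rows are models.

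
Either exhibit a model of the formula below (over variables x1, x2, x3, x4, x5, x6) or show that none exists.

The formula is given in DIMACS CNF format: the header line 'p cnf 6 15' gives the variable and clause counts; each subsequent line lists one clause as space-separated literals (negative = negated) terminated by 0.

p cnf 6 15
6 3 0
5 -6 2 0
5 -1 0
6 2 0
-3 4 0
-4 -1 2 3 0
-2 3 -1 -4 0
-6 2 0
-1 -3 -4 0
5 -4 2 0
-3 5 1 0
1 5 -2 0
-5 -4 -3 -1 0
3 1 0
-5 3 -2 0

x1=False; x2=True; x3=True; x4=True; x5=True; x6=False

Suppose x6 = False.
The clause (x3) is unit, so x3 = True.
The clause (x2) is unit, so x2 = True.
The clause (x4) is unit, so x4 = True.
The clause (¬x1) is unit, so x1 = False.
The clause (x5) is unit, so x5 = True.
Every clause now holds.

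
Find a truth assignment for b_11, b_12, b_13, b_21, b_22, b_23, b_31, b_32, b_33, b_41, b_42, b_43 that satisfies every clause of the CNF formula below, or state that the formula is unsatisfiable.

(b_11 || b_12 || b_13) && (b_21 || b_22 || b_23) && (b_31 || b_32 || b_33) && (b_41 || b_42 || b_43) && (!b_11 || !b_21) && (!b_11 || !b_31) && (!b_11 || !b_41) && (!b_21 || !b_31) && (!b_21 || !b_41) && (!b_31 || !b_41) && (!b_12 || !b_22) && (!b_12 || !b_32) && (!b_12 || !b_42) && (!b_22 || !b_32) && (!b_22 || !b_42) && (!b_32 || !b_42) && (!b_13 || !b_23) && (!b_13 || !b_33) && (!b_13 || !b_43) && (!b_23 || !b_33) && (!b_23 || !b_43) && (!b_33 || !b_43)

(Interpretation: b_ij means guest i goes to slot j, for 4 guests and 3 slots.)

UNSATISFIABLE

Suppose b_11 = false.
Suppose b_12 = true.
(!b_22) alone gives b_22 = false.
(!b_32) alone gives b_32 = false.
(!b_42) alone gives b_42 = false.
Suppose b_21 = true.
(!b_31) alone gives b_31 = false.
(b_33) alone gives b_33 = true.
(!b_41) alone gives b_41 = false.
(b_43) alone gives b_43 = true.
But (!b_43) is also a unit clause — contradiction.
Backtrack on b_21: now try b_21 = false.
(b_23) alone gives b_23 = true.
(!b_13) alone gives b_13 = false.
(!b_33) alone gives b_33 = false.
(b_31) alone gives b_31 = true.
(!b_41) alone gives b_41 = false.
(b_43) alone gives b_43 = true.
But (!b_43) is also a unit clause — contradiction.
Either choice for b_21 ends in contradiction.
Backtrack on b_12: now try b_12 = false.
(b_13) alone gives b_13 = true.
(!b_23) alone gives b_23 = false.
(!b_33) alone gives b_33 = false.
(!b_43) alone gives b_43 = false.
Suppose b_21 = true.
(!b_31) alone gives b_31 = false.
(b_32) alone gives b_32 = true.
(!b_41) alone gives b_41 = false.
(b_42) alone gives b_42 = true.
But (!b_42) is also a unit clause — contradiction.
Backtrack on b_21: now try b_21 = false.
(b_22) alone gives b_22 = true.
(!b_32) alone gives b_32 = false.
(b_31) alone gives b_31 = true.
(!b_41) alone gives b_41 = false.
(b_42) alone gives b_42 = true.
But (!b_42) is also a unit clause — contradiction.
Either choice for b_21 ends in contradiction.
Either choice for b_12 ends in contradiction.
Backtrack on b_11: now try b_11 = true.
(!b_21) alone gives b_21 = false.
(!b_31) alone gives b_31 = false.
(!b_41) alone gives b_41 = false.
Suppose b_22 = true.
(!b_12) alone gives b_12 = false.
(!b_32) alone gives b_32 = false.
(b_33) alone gives b_33 = true.
(!b_42) alone gives b_42 = false.
(b_43) alone gives b_43 = true.
But (!b_43) is also a unit clause — contradiction.
Backtrack on b_22: now try b_22 = false.
(b_23) alone gives b_23 = true.
(!b_13) alone gives b_13 = false.
(!b_33) alone gives b_33 = false.
(b_32) alone gives b_32 = true.
(!b_12) alone gives b_12 = false.
(!b_42) alone gives b_42 = false.
(b_43) alone gives b_43 = true.
But (!b_43) is also a unit clause — contradiction.
Either choice for b_22 ends in contradiction.
Either choice for b_11 ends in contradiction.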